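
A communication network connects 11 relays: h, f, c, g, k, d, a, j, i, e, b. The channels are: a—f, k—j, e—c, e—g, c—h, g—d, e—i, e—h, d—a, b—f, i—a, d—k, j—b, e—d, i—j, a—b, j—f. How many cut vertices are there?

Removing e increases the component count from 1 to 2, so e is a cut vertex.
By contrast removing i leaves 1 component; it is not a cut vertex. No other vertex is a cut vertex either.

1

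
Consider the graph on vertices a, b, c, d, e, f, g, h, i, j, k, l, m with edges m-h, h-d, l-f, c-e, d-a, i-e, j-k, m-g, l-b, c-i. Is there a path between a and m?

From a we can reach a, d, g, h, m, which includes m.

Yes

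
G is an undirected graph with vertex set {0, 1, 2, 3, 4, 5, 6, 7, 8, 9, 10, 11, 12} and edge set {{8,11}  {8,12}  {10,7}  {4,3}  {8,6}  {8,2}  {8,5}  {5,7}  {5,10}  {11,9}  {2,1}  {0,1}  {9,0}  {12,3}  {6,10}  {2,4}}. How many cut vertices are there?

1

Removing 8 increases the component count from 1 to 2, so 8 is a cut vertex.
By contrast removing 1 leaves 1 component; it is not a cut vertex. No other vertex is a cut vertex either.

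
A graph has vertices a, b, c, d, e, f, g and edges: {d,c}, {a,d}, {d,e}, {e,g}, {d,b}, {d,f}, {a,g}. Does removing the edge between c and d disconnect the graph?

Yes

Removing c—d leaves no path between c and d: the component count goes from 1 to 2. So it is a bridge.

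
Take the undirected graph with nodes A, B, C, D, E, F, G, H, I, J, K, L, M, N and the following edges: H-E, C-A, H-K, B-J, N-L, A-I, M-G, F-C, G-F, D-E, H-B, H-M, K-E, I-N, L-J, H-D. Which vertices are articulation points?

Removing H increases the component count from 1 to 2, so H is a cut vertex.
By contrast removing D leaves 1 component; it is not a cut vertex. No other vertex is a cut vertex either.

H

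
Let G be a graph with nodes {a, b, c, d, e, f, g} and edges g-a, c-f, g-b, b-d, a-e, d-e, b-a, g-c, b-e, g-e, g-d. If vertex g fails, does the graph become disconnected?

Deleting g raises the number of components from 1 to 2, so g is a cut vertex.

Yes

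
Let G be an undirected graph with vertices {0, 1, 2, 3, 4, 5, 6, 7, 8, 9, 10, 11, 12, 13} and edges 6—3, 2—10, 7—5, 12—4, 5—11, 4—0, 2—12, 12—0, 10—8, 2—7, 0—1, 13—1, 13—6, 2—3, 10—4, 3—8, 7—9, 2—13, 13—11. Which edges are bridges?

7-9

The edges on the cycle 2-13-6-3-2 are not bridges since each lies on that cycle.
But removing 9—7 disconnects 9 from 7 — this is a bridge.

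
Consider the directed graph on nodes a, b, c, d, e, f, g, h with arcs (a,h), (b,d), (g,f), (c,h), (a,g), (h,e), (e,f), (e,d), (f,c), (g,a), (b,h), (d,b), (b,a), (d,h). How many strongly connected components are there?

{a, b, c, d, e, f, g, h} are all mutually reachable — one SCC of size 8.
That gives 1 strongly connected component.

1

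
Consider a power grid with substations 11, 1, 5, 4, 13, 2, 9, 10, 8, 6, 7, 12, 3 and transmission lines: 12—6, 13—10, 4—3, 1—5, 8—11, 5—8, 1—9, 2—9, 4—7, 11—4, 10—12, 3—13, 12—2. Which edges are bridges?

12-6, 4-7

The edges on the cycle 1-5-8-11-4-3-13-10-12-2-9-1 are not bridges since each lies on that cycle.
But removing 7—4 disconnects 7 from 4; removing 12—6 disconnects 12 from 6 — these are bridges.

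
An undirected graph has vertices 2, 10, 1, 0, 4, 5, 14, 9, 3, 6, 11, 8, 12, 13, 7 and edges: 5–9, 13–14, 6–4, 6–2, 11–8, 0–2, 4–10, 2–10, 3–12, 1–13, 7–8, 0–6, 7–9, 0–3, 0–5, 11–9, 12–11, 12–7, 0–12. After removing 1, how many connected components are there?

2

With 1 gone, the remaining components are: {13, 14}; {0, 2, 3, 4, 5, 6, 7, 8, 9, 10, 11, 12}.
That is 2 components.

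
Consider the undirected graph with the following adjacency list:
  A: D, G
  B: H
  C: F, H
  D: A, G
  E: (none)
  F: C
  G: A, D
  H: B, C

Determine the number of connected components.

E is isolated — a component by itself.
Starting from A we can reach A, D, G. That is one component of size 3.
Starting from B we can reach B, C, F, H. That is one component of size 4.
Total: 3 components.

3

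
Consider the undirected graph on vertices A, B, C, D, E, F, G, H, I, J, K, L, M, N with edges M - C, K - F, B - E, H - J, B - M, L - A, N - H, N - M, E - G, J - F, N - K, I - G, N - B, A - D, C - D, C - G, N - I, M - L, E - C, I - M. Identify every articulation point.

Removing N increases the component count from 1 to 2, so N is a cut vertex.
By contrast removing C leaves 1 component; it is not a cut vertex. No other vertex is a cut vertex either.

N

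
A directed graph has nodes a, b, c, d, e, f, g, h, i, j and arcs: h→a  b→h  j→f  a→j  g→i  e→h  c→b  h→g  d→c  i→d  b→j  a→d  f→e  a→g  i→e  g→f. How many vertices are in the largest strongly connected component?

{a, b, c, d, e, f, g, h, i, j} are all mutually reachable — one SCC of size 10.
The largest has 10 vertices.

10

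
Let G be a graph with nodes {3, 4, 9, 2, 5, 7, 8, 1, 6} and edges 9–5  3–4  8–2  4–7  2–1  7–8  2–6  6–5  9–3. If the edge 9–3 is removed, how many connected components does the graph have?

1

9 and 3 are still connected via 9-5-6-2-8-7-4-3, so the component count stays at 1.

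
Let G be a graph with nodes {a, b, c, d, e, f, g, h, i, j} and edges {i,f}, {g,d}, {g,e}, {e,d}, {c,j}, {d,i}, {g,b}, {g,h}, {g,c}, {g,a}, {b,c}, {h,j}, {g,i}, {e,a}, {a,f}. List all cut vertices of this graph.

g

Removing g increases the component count from 1 to 2, so g is a cut vertex.
By contrast removing c leaves 1 component; it is not a cut vertex. No other vertex is a cut vertex either.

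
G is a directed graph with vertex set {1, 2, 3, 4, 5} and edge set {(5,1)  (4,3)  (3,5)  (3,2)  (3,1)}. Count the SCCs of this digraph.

5

{1} is an SCC by itself.
{2} is an SCC by itself.
{3} is an SCC by itself.
{4} is an SCC by itself.
{5} is an SCC by itself.
That gives 5 strongly connected components.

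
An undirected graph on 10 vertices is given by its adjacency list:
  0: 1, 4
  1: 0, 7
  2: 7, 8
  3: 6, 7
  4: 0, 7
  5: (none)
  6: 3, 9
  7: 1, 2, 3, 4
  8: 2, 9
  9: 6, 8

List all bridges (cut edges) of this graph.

none

The edges on the cycle 7-4-0-1-7 are not bridges since each lies on that cycle.
Every edge lies on some cycle, so there are no bridges.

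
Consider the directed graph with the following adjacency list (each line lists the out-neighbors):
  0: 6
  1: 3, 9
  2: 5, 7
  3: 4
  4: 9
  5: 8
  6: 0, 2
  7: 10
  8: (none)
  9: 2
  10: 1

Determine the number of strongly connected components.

4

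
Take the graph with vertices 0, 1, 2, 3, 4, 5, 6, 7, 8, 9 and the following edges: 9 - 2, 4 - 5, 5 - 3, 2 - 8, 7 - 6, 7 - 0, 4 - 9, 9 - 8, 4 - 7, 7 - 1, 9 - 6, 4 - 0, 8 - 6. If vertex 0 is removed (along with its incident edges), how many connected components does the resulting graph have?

1

With 0 gone, the remaining components are: {1, 2, 3, 4, 5, 6, 7, 8, 9}.
That is 1 component.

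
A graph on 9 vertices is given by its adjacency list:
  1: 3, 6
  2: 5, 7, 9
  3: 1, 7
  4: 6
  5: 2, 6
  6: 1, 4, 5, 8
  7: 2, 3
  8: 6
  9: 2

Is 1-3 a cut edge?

After removing 1-3, the path 1-6-5-2-7-3 still connects them, so the edge is not a bridge.

No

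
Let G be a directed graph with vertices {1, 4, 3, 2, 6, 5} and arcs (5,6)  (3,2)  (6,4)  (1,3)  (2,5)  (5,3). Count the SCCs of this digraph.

4

{2, 3, 5} are all mutually reachable — one SCC of size 3.
{6} is an SCC by itself.
{1} is an SCC by itself.
{4} is an SCC by itself.
That gives 4 strongly connected components.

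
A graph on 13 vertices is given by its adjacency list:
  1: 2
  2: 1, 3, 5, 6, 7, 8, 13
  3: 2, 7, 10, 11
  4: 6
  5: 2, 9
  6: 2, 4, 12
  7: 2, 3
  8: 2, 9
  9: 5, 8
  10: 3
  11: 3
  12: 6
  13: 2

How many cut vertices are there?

Removing 2 increases the component count from 1 to 5, so 2 is a cut vertex.
Removing 3 increases the component count from 1 to 3, so 3 is a cut vertex.
Removing 6 increases the component count from 1 to 3, so 6 is a cut vertex.
By contrast removing 4 leaves 1 component; it is not a cut vertex. No other vertex is a cut vertex either.

3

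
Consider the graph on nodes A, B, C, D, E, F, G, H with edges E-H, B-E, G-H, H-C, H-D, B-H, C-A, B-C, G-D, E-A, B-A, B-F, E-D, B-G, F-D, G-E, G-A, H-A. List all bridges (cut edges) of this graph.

The edges on the cycle B-G-E-B are not bridges since each lies on that cycle.
Every edge lies on some cycle, so there are no bridges.

none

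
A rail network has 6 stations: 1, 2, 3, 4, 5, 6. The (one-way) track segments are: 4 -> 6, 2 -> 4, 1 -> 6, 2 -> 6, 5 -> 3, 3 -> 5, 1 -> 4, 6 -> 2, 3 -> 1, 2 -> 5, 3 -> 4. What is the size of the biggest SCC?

6

{1, 2, 3, 4, 5, 6} are all mutually reachable — one SCC of size 6.
The largest has 6 vertices.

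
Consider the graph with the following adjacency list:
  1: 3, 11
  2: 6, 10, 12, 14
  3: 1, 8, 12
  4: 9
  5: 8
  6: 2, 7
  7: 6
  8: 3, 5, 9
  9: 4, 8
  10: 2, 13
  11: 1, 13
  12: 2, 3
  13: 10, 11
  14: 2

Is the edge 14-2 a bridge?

Yes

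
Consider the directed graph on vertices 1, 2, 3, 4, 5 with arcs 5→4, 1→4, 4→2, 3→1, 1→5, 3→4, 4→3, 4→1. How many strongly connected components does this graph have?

2

{1, 3, 4, 5} are all mutually reachable — one SCC of size 4.
{2} is an SCC by itself.
That gives 2 strongly connected components.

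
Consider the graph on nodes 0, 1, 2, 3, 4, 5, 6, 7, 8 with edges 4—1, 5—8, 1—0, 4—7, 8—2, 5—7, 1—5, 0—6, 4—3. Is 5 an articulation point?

Yes

Deleting 5 raises the number of components from 1 to 2, so 5 is a cut vertex.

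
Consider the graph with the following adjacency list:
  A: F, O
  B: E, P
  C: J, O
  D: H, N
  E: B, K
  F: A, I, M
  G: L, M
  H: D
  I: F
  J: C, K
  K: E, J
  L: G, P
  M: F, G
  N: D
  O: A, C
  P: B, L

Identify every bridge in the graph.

D-H, D-N, F-I

The edges on the cycle G-L-P-B-E-K-J-C-O-A-F-M-G are not bridges since each lies on that cycle.
But removing N-D disconnects N from D; removing D-H disconnects D from H; removing F-I disconnects F from I — these are bridges.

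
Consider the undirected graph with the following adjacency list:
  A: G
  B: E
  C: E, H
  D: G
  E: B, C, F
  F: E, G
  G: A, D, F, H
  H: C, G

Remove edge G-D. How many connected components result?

2

Before removal there is 1 component.
G-D is a bridge — removing it separates G's side from D's side.
After removal: 2 components.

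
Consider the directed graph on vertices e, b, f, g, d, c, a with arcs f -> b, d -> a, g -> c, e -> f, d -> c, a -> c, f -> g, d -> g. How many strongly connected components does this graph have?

7

{a} is an SCC by itself.
{b} is an SCC by itself.
{e} is an SCC by itself.
{d} is an SCC by itself.
{c} is an SCC by itself.
(and 2 more singleton SCCs)
That gives 7 strongly connected components.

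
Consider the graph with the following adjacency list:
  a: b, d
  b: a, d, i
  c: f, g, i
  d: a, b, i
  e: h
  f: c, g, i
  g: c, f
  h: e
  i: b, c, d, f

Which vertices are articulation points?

Removing i increases the component count from 2 to 3, so i is a cut vertex.
By contrast removing e leaves 2 components; it is not a cut vertex. No other vertex is a cut vertex either.

i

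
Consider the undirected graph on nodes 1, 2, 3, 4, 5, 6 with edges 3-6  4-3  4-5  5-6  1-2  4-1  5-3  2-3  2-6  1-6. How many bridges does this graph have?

The edges on the cycle 4-5-6-2-1-4 are not bridges since each lies on that cycle.
Every edge lies on some cycle, so there are no bridges.

0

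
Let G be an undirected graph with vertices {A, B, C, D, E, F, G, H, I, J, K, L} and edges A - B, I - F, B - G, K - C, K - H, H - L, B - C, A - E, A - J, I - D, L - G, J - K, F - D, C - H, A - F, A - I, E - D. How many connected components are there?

1

Starting from A we can reach A, B, C, D, E, F, G, H, I, J, K, L. That is one component of size 12.
Total: 1 component.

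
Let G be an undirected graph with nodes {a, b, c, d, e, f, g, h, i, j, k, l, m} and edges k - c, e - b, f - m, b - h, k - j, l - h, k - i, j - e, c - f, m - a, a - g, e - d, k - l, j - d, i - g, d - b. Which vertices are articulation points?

k

Removing k increases the component count from 1 to 2, so k is a cut vertex.
By contrast removing m leaves 1 component; it is not a cut vertex. No other vertex is a cut vertex either.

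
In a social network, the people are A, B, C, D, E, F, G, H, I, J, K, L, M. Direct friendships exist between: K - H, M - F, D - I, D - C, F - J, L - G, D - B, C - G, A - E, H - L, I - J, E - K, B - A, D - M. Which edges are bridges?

none

The edges on the cycle D-B-A-E-K-H-L-G-C-D are not bridges since each lies on that cycle.
Every edge lies on some cycle, so there are no bridges.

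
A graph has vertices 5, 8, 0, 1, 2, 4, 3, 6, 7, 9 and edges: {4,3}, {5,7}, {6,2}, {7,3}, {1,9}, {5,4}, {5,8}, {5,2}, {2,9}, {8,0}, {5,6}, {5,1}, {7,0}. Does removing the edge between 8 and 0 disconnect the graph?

After removing 8 - 0, the path 8-5-7-0 still connects them, so the edge is not a bridge.

No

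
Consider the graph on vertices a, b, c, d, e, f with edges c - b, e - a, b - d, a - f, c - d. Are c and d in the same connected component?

Yes

From c we can reach b, c, d, which includes d.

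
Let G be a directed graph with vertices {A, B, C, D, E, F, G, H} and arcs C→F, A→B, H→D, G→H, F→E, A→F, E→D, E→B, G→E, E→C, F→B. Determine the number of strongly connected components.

{C, E, F} are all mutually reachable — one SCC of size 3.
{G} is an SCC by itself.
{A} is an SCC by itself.
{H} is an SCC by itself.
{B} is an SCC by itself.
(and 1 more singleton SCC)
That gives 6 strongly connected components.

6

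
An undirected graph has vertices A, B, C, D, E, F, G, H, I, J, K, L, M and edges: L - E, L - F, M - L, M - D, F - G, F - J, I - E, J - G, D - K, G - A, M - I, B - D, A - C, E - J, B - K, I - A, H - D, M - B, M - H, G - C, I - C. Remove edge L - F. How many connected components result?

L and F are still connected via L-E-J-F, so the component count stays at 1.

1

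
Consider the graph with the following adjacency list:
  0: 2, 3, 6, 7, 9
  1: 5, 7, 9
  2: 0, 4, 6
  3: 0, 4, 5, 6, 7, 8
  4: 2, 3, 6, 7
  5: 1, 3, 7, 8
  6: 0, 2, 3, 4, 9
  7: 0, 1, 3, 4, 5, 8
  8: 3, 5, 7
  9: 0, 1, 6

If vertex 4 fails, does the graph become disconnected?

Deleting 4 leaves 1 component (was 1) (its neighbors 2, 3, 6, 7 remain connected to each other), so 4 is not a cut vertex.

No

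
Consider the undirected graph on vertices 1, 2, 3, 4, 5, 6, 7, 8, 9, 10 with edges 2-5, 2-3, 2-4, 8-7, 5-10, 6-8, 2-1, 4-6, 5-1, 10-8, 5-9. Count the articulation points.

3

Removing 2 increases the component count from 1 to 2, so 2 is a cut vertex.
Removing 5 increases the component count from 1 to 2, so 5 is a cut vertex.
Removing 8 increases the component count from 1 to 2, so 8 is a cut vertex.
By contrast removing 9 leaves 1 component; it is not a cut vertex. No other vertex is a cut vertex either.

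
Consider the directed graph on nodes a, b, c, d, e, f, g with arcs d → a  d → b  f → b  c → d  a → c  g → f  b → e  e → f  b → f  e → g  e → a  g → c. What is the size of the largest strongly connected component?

7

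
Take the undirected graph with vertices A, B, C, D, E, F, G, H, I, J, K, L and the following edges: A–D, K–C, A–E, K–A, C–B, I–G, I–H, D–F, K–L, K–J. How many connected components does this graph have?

Starting from G we can reach G, H, I. That is one component of size 3.
Starting from A we can reach A, B, C, D, E, F, J, K, L. That is one component of size 9.
Total: 2 components.

2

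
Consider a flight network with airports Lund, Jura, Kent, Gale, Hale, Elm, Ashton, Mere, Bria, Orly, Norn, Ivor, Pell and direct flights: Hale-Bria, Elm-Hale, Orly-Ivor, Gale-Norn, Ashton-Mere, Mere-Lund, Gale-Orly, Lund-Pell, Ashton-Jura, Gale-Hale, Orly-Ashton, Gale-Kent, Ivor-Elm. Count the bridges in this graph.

The edges on the cycle Gale-Orly-Ivor-Elm-Hale-Gale are not bridges since each lies on that cycle.
But removing Hale-Bria disconnects Hale from Bria; removing Lund-Pell disconnects Lund from Pell; removing Orly-Ashton disconnects Orly from Ashton; removing Mere-Ashton disconnects Mere from Ashton — these are bridges.
In total 8 edges are bridges.

8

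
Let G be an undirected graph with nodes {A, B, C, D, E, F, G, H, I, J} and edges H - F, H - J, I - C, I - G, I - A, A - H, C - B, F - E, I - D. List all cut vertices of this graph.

Removing A increases the component count from 1 to 2, so A is a cut vertex.
Removing C increases the component count from 1 to 2, so C is a cut vertex.
Removing F increases the component count from 1 to 2, so F is a cut vertex.
Likewise H, I are cut vertices.
By contrast removing G leaves 1 component; it is not a cut vertex. No other vertex is a cut vertex either.

A, C, F, H, I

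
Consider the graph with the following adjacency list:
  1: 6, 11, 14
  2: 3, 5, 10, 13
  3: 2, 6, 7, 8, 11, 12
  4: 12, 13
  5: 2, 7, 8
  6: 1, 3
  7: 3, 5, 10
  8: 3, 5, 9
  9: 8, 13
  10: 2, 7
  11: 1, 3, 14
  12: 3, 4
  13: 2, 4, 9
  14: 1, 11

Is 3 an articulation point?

Deleting 3 raises the number of components from 1 to 2, so 3 is a cut vertex.

Yes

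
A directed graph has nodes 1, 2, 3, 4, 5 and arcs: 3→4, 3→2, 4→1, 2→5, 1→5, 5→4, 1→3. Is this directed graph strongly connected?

From 1 we can reach every vertex (1, 2, 3, 4, 5), and every vertex can reach 1 (1, 2, 3, 4, 5). So the whole graph is one strongly connected component.

Yes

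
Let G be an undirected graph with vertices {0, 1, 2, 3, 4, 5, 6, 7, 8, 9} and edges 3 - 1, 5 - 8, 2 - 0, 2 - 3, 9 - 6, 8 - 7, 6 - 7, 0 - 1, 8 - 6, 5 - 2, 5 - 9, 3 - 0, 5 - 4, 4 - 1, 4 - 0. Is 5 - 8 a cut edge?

No

After removing 5 - 8, the path 5-9-6-8 still connects them, so the edge is not a bridge.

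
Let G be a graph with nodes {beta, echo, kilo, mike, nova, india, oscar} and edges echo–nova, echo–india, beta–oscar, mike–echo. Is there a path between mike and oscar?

No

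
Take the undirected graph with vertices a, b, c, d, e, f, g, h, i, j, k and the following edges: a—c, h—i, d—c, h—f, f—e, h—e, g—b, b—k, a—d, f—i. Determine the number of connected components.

4

j is isolated — a component by itself.
Starting from b we can reach b, g, k. That is one component of size 3.
Starting from a we can reach a, c, d. That is one component of size 3.
Starting from e we can reach e, f, h, i. That is one component of size 4.
Total: 4 components.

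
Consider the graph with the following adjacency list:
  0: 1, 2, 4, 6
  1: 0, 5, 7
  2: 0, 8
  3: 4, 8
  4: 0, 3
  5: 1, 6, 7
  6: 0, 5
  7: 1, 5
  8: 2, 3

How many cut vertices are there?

1

Removing 0 increases the component count from 1 to 2, so 0 is a cut vertex.
By contrast removing 2 leaves 1 component; it is not a cut vertex. No other vertex is a cut vertex either.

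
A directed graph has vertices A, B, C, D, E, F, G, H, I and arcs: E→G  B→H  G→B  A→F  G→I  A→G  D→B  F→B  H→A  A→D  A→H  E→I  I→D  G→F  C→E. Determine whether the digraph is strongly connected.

There is no directed path from H to C, so the graph is not strongly connected.

No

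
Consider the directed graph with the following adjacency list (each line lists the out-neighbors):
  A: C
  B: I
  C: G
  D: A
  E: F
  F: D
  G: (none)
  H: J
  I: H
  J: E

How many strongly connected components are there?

{H} is an SCC by itself.
{B} is an SCC by itself.
{E} is an SCC by itself.
{J} is an SCC by itself.
{C} is an SCC by itself.
(and 5 more singleton SCCs)
That gives 10 strongly connected components.

10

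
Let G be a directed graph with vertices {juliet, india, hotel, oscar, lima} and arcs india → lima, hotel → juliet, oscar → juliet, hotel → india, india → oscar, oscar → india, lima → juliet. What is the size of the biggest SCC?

2

{india, oscar} are all mutually reachable — one SCC of size 2.
{juliet} is an SCC by itself.
{lima} is an SCC by itself.
{hotel} is an SCC by itself.
The largest has 2 vertices.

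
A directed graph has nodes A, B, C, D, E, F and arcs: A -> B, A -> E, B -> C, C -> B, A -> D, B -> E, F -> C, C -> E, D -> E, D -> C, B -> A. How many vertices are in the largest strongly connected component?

{A, B, C, D} are all mutually reachable — one SCC of size 4.
{F} is an SCC by itself.
{E} is an SCC by itself.
The largest has 4 vertices.

4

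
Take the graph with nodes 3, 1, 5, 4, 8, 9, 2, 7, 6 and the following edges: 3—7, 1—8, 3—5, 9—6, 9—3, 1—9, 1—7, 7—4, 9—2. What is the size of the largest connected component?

9

Starting from 1 we can reach 1, 2, 3, 4, 5, 6, 7, 8, 9. That is one component of size 9.
The largest has 9 vertices.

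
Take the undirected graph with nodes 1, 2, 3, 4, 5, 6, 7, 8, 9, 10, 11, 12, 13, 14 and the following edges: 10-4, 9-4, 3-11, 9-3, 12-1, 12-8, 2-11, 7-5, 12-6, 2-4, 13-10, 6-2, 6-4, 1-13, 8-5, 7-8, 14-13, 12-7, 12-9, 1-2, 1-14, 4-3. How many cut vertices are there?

Removing 12 increases the component count from 1 to 2, so 12 is a cut vertex.
By contrast removing 5 leaves 1 component; it is not a cut vertex. No other vertex is a cut vertex either.

1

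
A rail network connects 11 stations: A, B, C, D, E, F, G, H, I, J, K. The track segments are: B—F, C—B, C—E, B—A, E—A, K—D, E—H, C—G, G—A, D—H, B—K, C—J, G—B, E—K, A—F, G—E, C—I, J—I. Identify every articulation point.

C

Removing C increases the component count from 1 to 2, so C is a cut vertex.
By contrast removing B leaves 1 component; it is not a cut vertex. No other vertex is a cut vertex either.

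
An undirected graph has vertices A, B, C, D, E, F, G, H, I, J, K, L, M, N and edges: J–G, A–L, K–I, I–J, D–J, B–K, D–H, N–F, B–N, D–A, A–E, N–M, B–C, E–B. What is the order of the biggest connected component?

14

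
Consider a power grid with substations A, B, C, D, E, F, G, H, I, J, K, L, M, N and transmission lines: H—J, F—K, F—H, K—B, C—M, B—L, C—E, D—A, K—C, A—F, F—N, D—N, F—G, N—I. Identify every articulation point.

B, C, F, H, K, N

Removing B increases the component count from 1 to 2, so B is a cut vertex.
Removing C increases the component count from 1 to 3, so C is a cut vertex.
Removing F increases the component count from 1 to 4, so F is a cut vertex.
Likewise H, K, N are cut vertices.
By contrast removing E leaves 1 component; it is not a cut vertex. No other vertex is a cut vertex either.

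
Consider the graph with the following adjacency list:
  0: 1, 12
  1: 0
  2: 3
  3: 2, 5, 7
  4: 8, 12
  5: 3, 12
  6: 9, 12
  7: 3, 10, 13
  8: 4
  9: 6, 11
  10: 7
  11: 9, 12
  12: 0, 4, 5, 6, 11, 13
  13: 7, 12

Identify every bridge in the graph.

The edges on the cycle 13-12-5-3-7-13 are not bridges since each lies on that cycle.
But removing 0-12 disconnects 0 from 12; removing 2-3 disconnects 2 from 3; removing 0-1 disconnects 0 from 1; removing 7-10 disconnects 7 from 10 — these are bridges.
In total 6 edges are bridges.

0-1, 0-12, 10-7, 12-4, 2-3, 4-8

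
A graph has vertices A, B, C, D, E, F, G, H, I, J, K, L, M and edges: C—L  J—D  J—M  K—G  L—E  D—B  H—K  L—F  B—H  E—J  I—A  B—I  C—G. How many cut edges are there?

The edges on the cycle C-L-E-J-D-B-H-K-G-C are not bridges since each lies on that cycle.
But removing L—F disconnects L from F; removing I—A disconnects I from A; removing I—B disconnects I from B; removing M—J disconnects M from J — these are bridges.
That makes 4 bridges.

4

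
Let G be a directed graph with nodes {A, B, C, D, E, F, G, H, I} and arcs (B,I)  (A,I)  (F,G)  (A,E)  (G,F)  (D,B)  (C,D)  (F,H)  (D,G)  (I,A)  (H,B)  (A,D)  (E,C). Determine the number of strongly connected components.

{A, B, C, D, E, F, G, H, I} are all mutually reachable — one SCC of size 9.
That gives 1 strongly connected component.

1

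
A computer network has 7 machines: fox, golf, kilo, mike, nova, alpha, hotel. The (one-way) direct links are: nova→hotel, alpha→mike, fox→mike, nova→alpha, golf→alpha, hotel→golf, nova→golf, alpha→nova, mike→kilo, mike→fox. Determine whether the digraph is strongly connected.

There is no directed path from kilo to fox, so the graph is not strongly connected.

No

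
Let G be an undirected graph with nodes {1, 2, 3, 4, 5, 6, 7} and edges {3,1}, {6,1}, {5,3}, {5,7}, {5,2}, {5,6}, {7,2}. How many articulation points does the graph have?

1

Removing 5 increases the component count from 2 to 3, so 5 is a cut vertex.
By contrast removing 3 leaves 2 components; it is not a cut vertex. No other vertex is a cut vertex either.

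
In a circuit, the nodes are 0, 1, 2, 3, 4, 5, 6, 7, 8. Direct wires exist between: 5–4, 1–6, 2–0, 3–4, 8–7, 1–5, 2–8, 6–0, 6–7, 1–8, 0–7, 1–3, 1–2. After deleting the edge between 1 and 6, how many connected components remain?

1

1 and 6 are still connected via 1-2-0-6, so the component count stays at 1.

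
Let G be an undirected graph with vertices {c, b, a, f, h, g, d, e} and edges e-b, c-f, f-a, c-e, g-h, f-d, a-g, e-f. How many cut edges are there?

5

The edges on the cycle c-e-f-c are not bridges since each lies on that cycle.
But removing a-g disconnects a from g; removing f-a disconnects f from a; removing f-d disconnects f from d; removing e-b disconnects e from b — these are bridges.
In total 5 edges are bridges.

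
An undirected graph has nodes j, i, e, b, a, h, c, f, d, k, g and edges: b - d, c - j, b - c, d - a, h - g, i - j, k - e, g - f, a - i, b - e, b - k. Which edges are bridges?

f-g, g-h

The edges on the cycle b-k-e-b are not bridges since each lies on that cycle.
But removing h - g disconnects h from g; removing g - f disconnects g from f — these are bridges.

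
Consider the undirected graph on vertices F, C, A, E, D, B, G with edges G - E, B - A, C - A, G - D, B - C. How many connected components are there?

3

F is isolated — a component by itself.
Starting from A we can reach A, B, C. That is one component of size 3.
Starting from D we can reach D, E, G. That is one component of size 3.
Total: 3 components.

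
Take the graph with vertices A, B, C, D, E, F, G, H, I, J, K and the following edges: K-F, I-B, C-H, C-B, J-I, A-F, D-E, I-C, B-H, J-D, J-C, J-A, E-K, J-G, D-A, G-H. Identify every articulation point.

Removing J increases the component count from 1 to 2, so J is a cut vertex.
By contrast removing G leaves 1 component; it is not a cut vertex. No other vertex is a cut vertex either.

J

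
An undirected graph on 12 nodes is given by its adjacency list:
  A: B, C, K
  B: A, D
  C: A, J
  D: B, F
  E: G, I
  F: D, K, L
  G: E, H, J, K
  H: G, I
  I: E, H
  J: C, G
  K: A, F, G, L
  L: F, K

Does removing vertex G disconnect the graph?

Deleting G raises the number of components from 1 to 2, so G is a cut vertex.

Yes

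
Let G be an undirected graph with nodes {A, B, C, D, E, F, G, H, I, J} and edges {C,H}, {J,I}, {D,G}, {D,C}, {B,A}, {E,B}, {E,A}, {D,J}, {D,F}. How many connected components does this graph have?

2

Starting from A we can reach A, B, E. That is one component of size 3.
Starting from C we can reach C, D, F, G, H, I, J. That is one component of size 7.
Total: 2 components.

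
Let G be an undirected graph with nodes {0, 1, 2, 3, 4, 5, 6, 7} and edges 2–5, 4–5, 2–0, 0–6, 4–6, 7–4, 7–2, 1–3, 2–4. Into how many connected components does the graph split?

2

Starting from 1 we can reach 1, 3. That is one component of size 2.
Starting from 0 we can reach 0, 2, 4, 5, 6, 7. That is one component of size 6.
Total: 2 components.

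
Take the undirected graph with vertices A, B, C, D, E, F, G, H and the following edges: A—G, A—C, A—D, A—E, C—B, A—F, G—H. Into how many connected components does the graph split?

1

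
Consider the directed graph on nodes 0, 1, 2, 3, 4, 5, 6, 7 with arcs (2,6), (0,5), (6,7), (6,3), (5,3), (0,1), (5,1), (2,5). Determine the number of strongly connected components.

8

{2} is an SCC by itself.
{4} is an SCC by itself.
{1} is an SCC by itself.
{6} is an SCC by itself.
{0} is an SCC by itself.
(and 3 more singleton SCCs)
That gives 8 strongly connected components.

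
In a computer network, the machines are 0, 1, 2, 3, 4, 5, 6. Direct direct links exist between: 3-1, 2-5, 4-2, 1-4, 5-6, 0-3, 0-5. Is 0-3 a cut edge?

After removing 0-3, the path 0-5-2-4-1-3 still connects them, so the edge is not a bridge.

No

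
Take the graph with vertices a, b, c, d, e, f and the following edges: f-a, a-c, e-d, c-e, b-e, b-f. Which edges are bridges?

d-e

The edges on the cycle b-f-a-c-e-b are not bridges since each lies on that cycle.
But removing e-d disconnects e from d — this is a bridge.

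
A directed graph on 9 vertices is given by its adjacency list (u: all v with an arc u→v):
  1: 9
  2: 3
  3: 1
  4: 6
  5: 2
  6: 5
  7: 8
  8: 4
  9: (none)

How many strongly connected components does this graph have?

9

{9} is an SCC by itself.
{3} is an SCC by itself.
{5} is an SCC by itself.
{2} is an SCC by itself.
{7} is an SCC by itself.
(and 4 more singleton SCCs)
That gives 9 strongly connected components.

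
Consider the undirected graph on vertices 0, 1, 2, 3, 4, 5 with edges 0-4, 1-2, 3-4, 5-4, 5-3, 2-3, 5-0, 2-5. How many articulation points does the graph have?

1

Removing 2 increases the component count from 1 to 2, so 2 is a cut vertex.
By contrast removing 4 leaves 1 component; it is not a cut vertex. No other vertex is a cut vertex either.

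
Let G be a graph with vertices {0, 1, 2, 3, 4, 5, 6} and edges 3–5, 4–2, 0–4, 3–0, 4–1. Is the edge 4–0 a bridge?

Removing 4–0 leaves no path between 4 and 0: the component count goes from 2 to 3. So it is a bridge.

Yes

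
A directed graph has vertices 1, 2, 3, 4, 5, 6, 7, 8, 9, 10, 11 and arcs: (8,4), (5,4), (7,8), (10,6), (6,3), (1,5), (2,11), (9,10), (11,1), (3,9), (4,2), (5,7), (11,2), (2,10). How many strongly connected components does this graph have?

{1, 2, 4, 5, 7, 8, 11} are all mutually reachable — one SCC of size 7.
{3, 6, 9, 10} are all mutually reachable — one SCC of size 4.
That gives 2 strongly connected components.

2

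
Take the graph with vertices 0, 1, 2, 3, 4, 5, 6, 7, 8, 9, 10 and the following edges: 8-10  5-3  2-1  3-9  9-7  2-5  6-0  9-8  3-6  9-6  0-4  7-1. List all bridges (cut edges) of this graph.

0-4, 0-6, 10-8, 8-9

The edges on the cycle 2-5-3-9-7-1-2 are not bridges since each lies on that cycle.
But removing 9-8 disconnects 9 from 8; removing 10-8 disconnects 10 from 8; removing 4-0 disconnects 4 from 0; removing 6-0 disconnects 6 from 0 — these are bridges.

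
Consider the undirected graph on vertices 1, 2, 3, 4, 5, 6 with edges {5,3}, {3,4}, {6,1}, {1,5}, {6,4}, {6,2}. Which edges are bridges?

2-6

The edges on the cycle 6-1-5-3-4-6 are not bridges since each lies on that cycle.
But removing 6–2 disconnects 6 from 2 — this is a bridge.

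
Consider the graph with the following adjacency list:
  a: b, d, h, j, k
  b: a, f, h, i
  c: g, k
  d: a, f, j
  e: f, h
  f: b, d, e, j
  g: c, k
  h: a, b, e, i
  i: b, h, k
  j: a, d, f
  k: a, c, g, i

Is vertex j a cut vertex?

No

Deleting j leaves 1 component (was 1) (its neighbors a, d, f remain connected to each other), so j is not a cut vertex.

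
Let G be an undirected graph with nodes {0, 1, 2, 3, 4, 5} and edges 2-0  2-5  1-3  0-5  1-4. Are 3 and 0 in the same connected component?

No

The component containing 3 is {1, 3, 4}, and 0 is not in it.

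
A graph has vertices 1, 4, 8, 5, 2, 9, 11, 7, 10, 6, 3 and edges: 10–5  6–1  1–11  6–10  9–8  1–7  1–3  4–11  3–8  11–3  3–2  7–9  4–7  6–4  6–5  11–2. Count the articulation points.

1

Removing 6 increases the component count from 1 to 2, so 6 is a cut vertex.
By contrast removing 9 leaves 1 component; it is not a cut vertex. No other vertex is a cut vertex either.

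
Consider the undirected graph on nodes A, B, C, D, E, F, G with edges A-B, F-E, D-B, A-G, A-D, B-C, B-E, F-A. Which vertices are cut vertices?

Removing A increases the component count from 1 to 2, so A is a cut vertex.
Removing B increases the component count from 1 to 2, so B is a cut vertex.
By contrast removing C leaves 1 component; it is not a cut vertex. No other vertex is a cut vertex either.

A, B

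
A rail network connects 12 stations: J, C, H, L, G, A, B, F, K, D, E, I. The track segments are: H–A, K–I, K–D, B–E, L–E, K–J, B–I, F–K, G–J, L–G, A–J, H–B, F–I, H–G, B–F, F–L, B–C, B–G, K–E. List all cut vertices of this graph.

B, K

Removing B increases the component count from 1 to 2, so B is a cut vertex.
Removing K increases the component count from 1 to 2, so K is a cut vertex.
By contrast removing A leaves 1 component; it is not a cut vertex. No other vertex is a cut vertex either.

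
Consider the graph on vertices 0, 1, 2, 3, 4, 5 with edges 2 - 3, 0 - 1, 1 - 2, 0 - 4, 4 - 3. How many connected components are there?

2

5 is isolated — a component by itself.
Starting from 0 we can reach 0, 1, 2, 3, 4. That is one component of size 5.
Total: 2 components.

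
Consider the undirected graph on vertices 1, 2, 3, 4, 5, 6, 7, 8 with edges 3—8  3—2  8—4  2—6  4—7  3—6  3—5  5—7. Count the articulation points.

Removing 3 increases the component count from 2 to 3, so 3 is a cut vertex.
By contrast removing 2 leaves 2 components; it is not a cut vertex. No other vertex is a cut vertex either.

1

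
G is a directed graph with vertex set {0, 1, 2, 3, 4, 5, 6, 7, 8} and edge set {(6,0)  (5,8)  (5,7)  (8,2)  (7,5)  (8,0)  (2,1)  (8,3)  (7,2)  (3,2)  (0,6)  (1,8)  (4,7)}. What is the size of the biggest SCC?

4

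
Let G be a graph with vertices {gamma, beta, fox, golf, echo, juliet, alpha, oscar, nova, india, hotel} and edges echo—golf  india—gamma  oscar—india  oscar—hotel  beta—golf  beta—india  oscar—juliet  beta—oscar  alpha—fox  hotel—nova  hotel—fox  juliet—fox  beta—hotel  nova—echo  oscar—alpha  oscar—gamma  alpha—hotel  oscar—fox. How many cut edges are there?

0

The edges on the cycle oscar-alpha-fox-juliet-oscar are not bridges since each lies on that cycle.
Every edge lies on some cycle, so there are no bridges.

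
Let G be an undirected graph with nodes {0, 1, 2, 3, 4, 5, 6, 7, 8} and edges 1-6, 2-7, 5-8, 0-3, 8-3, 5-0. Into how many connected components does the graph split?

4 is isolated — a component by itself.
Starting from 1 we can reach 1, 6. That is one component of size 2.
Starting from 2 we can reach 2, 7. That is one component of size 2.
Starting from 0 we can reach 0, 3, 5, 8. That is one component of size 4.
Total: 4 components.

4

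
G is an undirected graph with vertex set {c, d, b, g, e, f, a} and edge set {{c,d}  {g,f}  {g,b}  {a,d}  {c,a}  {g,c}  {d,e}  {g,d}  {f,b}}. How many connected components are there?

1

Starting from a we can reach a, b, c, d, e, f, g. That is one component of size 7.
Total: 1 component.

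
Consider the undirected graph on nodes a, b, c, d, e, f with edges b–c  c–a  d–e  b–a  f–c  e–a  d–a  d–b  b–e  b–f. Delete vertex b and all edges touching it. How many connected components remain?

1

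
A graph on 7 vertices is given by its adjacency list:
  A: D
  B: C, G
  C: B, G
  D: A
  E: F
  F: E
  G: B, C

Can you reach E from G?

The component containing G is {B, C, G}, and E is not in it.

No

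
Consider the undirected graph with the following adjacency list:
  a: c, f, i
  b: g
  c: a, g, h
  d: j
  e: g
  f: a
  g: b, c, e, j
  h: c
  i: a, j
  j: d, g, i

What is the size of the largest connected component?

Starting from a we can reach a, b, c, d, e, f, g, h, i, j. That is one component of size 10.
The largest has 10 vertices.

10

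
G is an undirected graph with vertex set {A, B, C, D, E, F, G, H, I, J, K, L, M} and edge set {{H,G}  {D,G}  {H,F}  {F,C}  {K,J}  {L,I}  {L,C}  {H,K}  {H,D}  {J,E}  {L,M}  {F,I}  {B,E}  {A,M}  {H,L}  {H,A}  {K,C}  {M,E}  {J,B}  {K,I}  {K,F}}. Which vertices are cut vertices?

H

Removing H increases the component count from 1 to 2, so H is a cut vertex.
By contrast removing A leaves 1 component; it is not a cut vertex. No other vertex is a cut vertex either.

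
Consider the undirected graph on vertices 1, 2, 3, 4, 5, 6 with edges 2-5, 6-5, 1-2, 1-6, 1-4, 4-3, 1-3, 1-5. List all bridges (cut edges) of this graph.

none

The edges on the cycle 1-4-3-1 are not bridges since each lies on that cycle.
Every edge lies on some cycle, so there are no bridges.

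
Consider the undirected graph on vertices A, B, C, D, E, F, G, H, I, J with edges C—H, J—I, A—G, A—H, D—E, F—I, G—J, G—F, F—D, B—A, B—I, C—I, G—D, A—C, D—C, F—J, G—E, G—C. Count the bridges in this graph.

0

The edges on the cycle A-G-F-D-C-H-A are not bridges since each lies on that cycle.
Every edge lies on some cycle, so there are no bridges.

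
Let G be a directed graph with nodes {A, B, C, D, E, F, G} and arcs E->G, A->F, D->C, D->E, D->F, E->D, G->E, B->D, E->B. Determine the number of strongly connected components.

{B, D, E, G} are all mutually reachable — one SCC of size 4.
{F} is an SCC by itself.
{C} is an SCC by itself.
{A} is an SCC by itself.
That gives 4 strongly connected components.

4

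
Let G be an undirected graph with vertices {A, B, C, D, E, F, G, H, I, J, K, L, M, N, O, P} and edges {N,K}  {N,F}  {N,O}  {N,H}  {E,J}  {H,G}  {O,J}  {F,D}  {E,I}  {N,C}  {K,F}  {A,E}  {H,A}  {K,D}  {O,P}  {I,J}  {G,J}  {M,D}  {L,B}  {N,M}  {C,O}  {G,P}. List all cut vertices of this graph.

Removing N increases the component count from 2 to 3, so N is a cut vertex.
By contrast removing O leaves 2 components; it is not a cut vertex. No other vertex is a cut vertex either.

N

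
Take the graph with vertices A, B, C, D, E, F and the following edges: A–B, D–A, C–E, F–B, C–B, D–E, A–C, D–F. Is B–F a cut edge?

No

After removing B–F, the path B-A-D-F still connects them, so the edge is not a bridge.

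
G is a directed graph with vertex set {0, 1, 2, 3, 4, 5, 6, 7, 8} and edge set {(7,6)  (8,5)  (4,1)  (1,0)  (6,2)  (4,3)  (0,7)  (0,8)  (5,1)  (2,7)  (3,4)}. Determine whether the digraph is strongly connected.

No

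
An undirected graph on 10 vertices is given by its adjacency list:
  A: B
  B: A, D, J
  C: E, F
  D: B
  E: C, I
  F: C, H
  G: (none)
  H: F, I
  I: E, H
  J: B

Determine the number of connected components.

G is isolated — a component by itself.
Starting from A we can reach A, B, D, J. That is one component of size 4.
Starting from C we can reach C, E, F, H, I. That is one component of size 5.
Total: 3 components.

3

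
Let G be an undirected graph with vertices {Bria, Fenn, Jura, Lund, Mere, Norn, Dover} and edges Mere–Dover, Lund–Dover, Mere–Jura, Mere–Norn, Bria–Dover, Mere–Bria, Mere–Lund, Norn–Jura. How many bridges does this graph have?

The edges on the cycle Mere-Norn-Jura-Mere are not bridges since each lies on that cycle.
Every edge lies on some cycle, so there are no bridges.

0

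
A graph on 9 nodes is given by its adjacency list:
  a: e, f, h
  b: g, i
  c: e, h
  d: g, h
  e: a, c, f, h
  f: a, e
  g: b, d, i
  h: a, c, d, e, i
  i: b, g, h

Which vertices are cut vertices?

Removing h increases the component count from 1 to 2, so h is a cut vertex.
By contrast removing d leaves 1 component; it is not a cut vertex. No other vertex is a cut vertex either.

h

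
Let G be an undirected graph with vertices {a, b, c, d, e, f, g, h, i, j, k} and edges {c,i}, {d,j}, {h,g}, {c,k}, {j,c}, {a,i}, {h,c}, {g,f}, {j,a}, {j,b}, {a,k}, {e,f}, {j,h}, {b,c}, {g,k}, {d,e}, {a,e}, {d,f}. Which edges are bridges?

none

The edges on the cycle d-j-h-g-f-d are not bridges since each lies on that cycle.
Every edge lies on some cycle, so there are no bridges.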